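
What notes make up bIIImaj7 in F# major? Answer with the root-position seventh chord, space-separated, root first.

A C# E G#

bIIImaj7 is built on the lowered scale degree 3. In F# major degree 3 is A#; lowered it becomes A. Building the major-seventh chord from the parallel minor on A: A–C#–E–G#.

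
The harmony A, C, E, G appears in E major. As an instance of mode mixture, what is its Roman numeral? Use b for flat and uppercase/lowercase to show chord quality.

iv7

A is scale degree 4 in E major. Diatonically E major has A (IV) on that degree; A–C–E–G is instead the minor-seventh chord native to E minor, so it takes the label iv7.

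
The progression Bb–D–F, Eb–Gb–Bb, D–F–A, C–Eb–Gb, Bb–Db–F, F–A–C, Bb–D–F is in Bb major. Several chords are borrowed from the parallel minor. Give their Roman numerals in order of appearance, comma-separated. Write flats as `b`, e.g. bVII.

The diatonic triads in Bb major are Bb, Cm, Dm, Eb, F, Gm, Adim. Bb–D–F = Bb, D–F–A = Dm and F–A–C = F are all diatonic. But Eb–Gb–Bb is foreign: the diatonic IV on degree 4 is Eb, whereas Ebm comes from Bb minor. It is labeled iv. C–Eb–Gb is not: scale degree 2 in Bb major carries Cm (ii). In Bb minor the chord on that degree is Cdim, so here it functions as ii°, borrowed from the parallel minor. Bb–Db–F doesn't fit — on degree 1 Bb major would have Bb (I). Bbm is the degree-1 chord of Bb minor, so it is the borrowed i.

iv, ii°, i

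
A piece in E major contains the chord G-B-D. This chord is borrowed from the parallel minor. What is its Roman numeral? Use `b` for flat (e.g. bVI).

G is the lowered form of scale degree 3 in E major (the diatonic degree 3 is G#). The diatonic chord on degree 3 would be G#m (iii), but G–B–D is the major chord from E minor. As a borrowed chord it is labeled bIII.

bIII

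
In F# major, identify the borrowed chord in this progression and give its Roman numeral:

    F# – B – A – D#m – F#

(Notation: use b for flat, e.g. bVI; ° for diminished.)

bIII

The diatonic triads in F# major are F#, G#m, A#m, B, C#, D#m, E#dim. F#, B and D#m are all diatonic. But A (A–C#–E) is foreign: the diatonic iii on degree 3 is A#m, whereas A comes from F# minor. It is labeled bIII.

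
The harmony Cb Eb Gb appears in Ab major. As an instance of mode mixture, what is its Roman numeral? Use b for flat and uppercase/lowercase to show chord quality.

In Ab major scale degree 3 is C; Cb is its lowered form, from Ab minor. The diatonic chord on degree 3 would be Cm (iii), but Cb–Eb–Gb is the major chord from Ab minor. As a borrowed chord it is labeled bIII.

bIII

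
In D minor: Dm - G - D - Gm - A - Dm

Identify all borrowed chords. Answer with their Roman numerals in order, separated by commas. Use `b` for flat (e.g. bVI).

D minor has the diatonic set Dm, Edim, F, Gm, A, Bb, C (with V from harmonic minor). Dm, Gm and A all belong to that set. G (G–B–D) doesn't fit — on degree 4 D minor would have Gm (iv). G is the degree-4 chord of D major, so it is the borrowed IV. But D (D–F#–A) is foreign: the diatonic i on degree 1 is Dm, whereas D comes from D major. It is labeled I.

IV, I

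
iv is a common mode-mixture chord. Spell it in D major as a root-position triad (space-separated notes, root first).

iv is built on scale degree 4, which is G in both D major and its parallel. Stacking thirds in D minor on G gives G–Bb–D.

G Bb D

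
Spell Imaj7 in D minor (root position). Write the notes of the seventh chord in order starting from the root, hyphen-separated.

Imaj7 is built on scale degree 1, which is D in both D minor and its parallel. Building the major-seventh chord from the parallel major on D: D–F#–A–C#.

D-F#-A-C#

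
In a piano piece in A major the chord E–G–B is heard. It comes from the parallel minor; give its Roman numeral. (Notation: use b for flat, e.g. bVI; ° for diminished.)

v

E is scale degree 5 in A major. The diatonic chord on degree 5 would be E (V), but E–G–B is the minor chord from A minor. As a borrowed chord it is labeled v.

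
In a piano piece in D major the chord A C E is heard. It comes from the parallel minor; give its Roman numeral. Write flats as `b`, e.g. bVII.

A is scale degree 5 in D major. Diatonically D major has A (V) on that degree; A–C–E is instead the minor chord native to D minor, so it takes the label v.

v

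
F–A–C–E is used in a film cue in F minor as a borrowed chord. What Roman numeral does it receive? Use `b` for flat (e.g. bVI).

The root F is the diatonic 1st degree of F minor; the borrowing shows in the chord quality. Diatonically F minor has Fm (i) on that degree; F–A–C–E is instead the major-seventh chord native to F major, so it takes the label Imaj7.

Imaj7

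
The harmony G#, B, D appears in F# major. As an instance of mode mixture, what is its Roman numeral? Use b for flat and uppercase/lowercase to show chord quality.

ii°

The root G# is the diatonic 2nd degree of F# major; the borrowing shows in the chord quality. The diatonic chord on degree 2 would be G#m (ii), but G#–B–D is the diminished chord from F# minor. As a borrowed chord it is labeled ii°.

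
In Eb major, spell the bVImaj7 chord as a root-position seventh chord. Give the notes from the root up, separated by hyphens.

bVImaj7 is built on the lowered scale degree 6. In Eb major degree 6 is C; lowered it becomes Cb. Stacking thirds in Eb minor on Cb gives Cb–Eb–Gb–Bb.

Cb-Eb-Gb-Bb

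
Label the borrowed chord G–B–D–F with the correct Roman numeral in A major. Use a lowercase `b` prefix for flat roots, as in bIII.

bVII7

The root G is the lowered 7th scale degree — diatonically A major has G# there. G–B–D–F is a dominant-seventh chord — the form found in A minor, not the diatonic vii° (G#dim). Borrowed into A major it is written bVII7.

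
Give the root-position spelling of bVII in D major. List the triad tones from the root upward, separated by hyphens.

C-E-G

Scale degree 7 in D major is C#. bVII uses the lowered form, C, taken from D minor. Stacking thirds in D minor on C gives C–E–G.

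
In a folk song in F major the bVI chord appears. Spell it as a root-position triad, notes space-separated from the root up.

Db F Ab

Scale degree 6 in F major is D. bVI uses the lowered form, Db, taken from F minor. Building the major chord from the parallel minor on Db: Db–F–Ab.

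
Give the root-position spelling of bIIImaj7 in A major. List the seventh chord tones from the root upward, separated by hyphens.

C-E-G-B

Scale degree 3 in A major is C#. bIIImaj7 uses the lowered form, C, taken from A minor. Building the major-seventh chord from the parallel minor on C: C–E–G–B.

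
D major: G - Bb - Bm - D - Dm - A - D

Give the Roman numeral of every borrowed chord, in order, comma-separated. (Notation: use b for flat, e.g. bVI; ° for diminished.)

bVI, i

D major has the diatonic set D, Em, F#m, G, A, Bm, C#dim. Of the given chords, G, Bm, D and A are diatonic. Bb (Bb–D–F) doesn't fit — on degree 6 D major would have Bm (vi). Bb is the degree-6 chord of D minor, so it is the borrowed bVI. Dm (D–F–A) doesn't fit — on degree 1 D major would have D (I). Dm is the degree-1 chord of D minor, so it is the borrowed i.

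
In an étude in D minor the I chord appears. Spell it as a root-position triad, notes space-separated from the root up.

The root, D, is scale degree 1 — the same note in D minor and D major; only the chord quality changes. Building the major chord from the parallel major on D: D–F#–A.

D F# A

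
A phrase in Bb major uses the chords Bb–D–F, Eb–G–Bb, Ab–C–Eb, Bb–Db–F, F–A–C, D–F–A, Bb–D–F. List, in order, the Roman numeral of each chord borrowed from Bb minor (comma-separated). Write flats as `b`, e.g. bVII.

bVII, i

Bb major has the diatonic set Bb, Cm, Dm, Eb, F, Gm, Adim. Bb–D–F = Bb, Eb–G–Bb = Eb, F–A–C = F and D–F–A = Dm all belong to that set. Ab–C–Eb doesn't fit — on degree 7 Bb major would have Adim (vii°). Ab is the degree-7 chord of Bb minor, so it is the borrowed bVII. But Bb–Db–F is foreign: the diatonic I on degree 1 is Bb, whereas Bbm comes from Bb minor. It is labeled i.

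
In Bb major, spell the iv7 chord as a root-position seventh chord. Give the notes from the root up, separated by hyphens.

Eb-Gb-Bb-Db

iv7 is built on scale degree 4, which is Eb in both Bb major and its parallel. Building the minor-seventh chord from the parallel minor on Eb: Eb–Gb–Bb–Db.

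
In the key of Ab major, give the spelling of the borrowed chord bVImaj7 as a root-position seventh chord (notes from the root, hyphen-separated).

Scale degree 6 in Ab major is F. bVImaj7 uses the lowered form, Fb, taken from Ab minor. Stacking thirds in Ab minor on Fb gives Fb–Ab–Cb–Eb.

Fb-Ab-Cb-Eb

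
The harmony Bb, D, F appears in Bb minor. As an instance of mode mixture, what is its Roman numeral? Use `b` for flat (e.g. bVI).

I

Bb is scale degree 1 in Bb minor. The diatonic chord on degree 1 would be Bbm (i), but Bb–D–F is the major chord from Bb major. As a borrowed chord it is labeled I.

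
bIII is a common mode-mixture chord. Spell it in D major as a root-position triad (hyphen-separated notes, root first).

The root of bIII is the lowered 3rd degree: F# becomes F. Stacking thirds in D minor on F gives F–A–C.

F-A-C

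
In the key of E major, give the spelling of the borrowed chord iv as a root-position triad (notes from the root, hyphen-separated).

A-C-E

iv is built on scale degree 4, which is A in both E major and its parallel. Stacking thirds in E minor on A gives A–C–E.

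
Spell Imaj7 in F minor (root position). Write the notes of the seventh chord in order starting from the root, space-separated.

F A C E

Imaj7 is built on scale degree 1, which is F in both F minor and its parallel. In F major the chord on F is F–A–C–E.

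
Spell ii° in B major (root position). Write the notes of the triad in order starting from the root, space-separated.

The root, C#, is scale degree 2 — the same note in B major and B minor; only the chord quality changes. Stacking thirds in B minor on C# gives C#–E–G.

C# E G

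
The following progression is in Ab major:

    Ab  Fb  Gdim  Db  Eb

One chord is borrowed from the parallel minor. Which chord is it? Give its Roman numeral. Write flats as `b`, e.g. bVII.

bVI

Ab major has the diatonic set Ab, Bbm, Cm, Db, Eb, Fm, Gdim. Ab, Gdim, Db and Eb are all diatonic. Fb (Fb–Ab–Cb) is not: scale degree 6 in Ab major carries Fm (vi). In Ab minor the chord on that degree is Fb, so here it functions as bVI, borrowed from the parallel minor.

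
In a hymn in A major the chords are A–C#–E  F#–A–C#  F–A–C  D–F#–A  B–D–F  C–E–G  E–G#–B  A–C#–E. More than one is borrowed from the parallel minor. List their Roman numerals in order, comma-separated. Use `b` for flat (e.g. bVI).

In A major the diatonic chords are A, Bm, C#m, D, E, F#m, G#dim. A–C#–E = A, F#–A–C# = F#m, D–F#–A = D and E–G#–B = E all belong to that set. F–A–C is not: scale degree 6 in A major carries F#m (vi). In A minor the chord on that degree is F, so here it functions as bVI, borrowed from the parallel minor. B–D–F doesn't fit — on degree 2 A major would have Bm (ii). Bdim is the degree-2 chord of A minor, so it is the borrowed ii°. But C–E–G is foreign: the diatonic iii on degree 3 is C#m, whereas C comes from A minor. It is labeled bIII.

bVI, ii°, bIII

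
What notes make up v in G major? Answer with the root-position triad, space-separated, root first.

D F A

The root, D, is scale degree 5 — the same note in G major and G minor; only the chord quality changes. In G minor the chord on D is D–F–A.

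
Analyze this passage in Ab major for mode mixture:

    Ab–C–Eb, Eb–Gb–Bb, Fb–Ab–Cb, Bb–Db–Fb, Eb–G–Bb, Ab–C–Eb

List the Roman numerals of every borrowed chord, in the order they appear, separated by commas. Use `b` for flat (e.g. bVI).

In Ab major the diatonic chords are Ab, Bbm, Cm, Db, Eb, Fm, Gdim. Ab–C–Eb = Ab and Eb–G–Bb = Eb are both diatonic. Eb–Gb–Bb is not: scale degree 5 in Ab major carries Eb (V). In Ab minor the chord on that degree is Ebm, so here it functions as v, borrowed from the parallel minor. Fb–Ab–Cb doesn't fit — on degree 6 Ab major would have Fm (vi). Fb is the degree-6 chord of Ab minor, so it is the borrowed bVI. Bb–Db–Fb doesn't fit — on degree 2 Ab major would have Bbm (ii). Bbdim is the degree-2 chord of Ab minor, so it is the borrowed ii°.

v, bVI, ii°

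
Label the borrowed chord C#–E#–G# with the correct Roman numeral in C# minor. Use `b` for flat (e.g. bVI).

C# is scale degree 1 in C# minor. C#–E#–G# is a major chord — the form found in C# major, not the diatonic i (C#m). Borrowed into C# minor it is written I.

I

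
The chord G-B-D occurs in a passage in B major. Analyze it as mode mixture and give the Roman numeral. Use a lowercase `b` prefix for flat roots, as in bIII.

bVI

The root G is the lowered 6th scale degree — diatonically B major has G# there. G–B–D is a major chord — the form found in B minor, not the diatonic vi (G#m). Borrowed into B major it is written bVI.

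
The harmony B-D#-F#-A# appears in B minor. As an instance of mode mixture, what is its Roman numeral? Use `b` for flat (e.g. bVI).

The root B is the diatonic 1st degree of B minor; the borrowing shows in the chord quality. The diatonic chord on degree 1 would be Bm (i), but B–D#–F#–A# is the major-seventh chord from B major. As a borrowed chord it is labeled Imaj7.

Imaj7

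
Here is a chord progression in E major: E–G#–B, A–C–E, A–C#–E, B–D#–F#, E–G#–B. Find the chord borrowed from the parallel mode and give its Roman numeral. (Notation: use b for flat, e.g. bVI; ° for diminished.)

iv

The diatonic triads in E major are E, F#m, G#m, A, B, C#m, D#dim. E–G#–B = E, A–C#–E = A and B–D#–F# = B all belong to that set. A–C–E doesn't fit — on degree 4 E major would have A (IV). Am is the degree-4 chord of E minor, so it is the borrowed iv.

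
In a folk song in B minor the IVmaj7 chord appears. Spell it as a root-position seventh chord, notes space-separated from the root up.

The root, E, is scale degree 4 — the same note in B minor and B major; only the chord quality changes. In B major the chord on E is E–G#–B–D#.

E G# B D#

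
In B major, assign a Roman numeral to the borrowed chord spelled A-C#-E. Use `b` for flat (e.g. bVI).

The root A is the lowered 7th scale degree — diatonically B major has A# there. The diatonic chord on degree 7 would be A#dim (vii°), but A–C#–E is the major chord from B minor. As a borrowed chord it is labeled bVII.

bVII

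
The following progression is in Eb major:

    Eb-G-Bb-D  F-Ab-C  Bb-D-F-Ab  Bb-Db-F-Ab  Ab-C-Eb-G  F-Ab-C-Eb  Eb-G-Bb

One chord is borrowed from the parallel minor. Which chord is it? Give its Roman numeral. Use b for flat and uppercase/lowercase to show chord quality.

v7

In Eb major the diatonic chords are Eb, Fm, Gm, Ab, Bb, Cm, Ddim. Of the given chords, Eb–G–Bb–D = Ebmaj7, F–Ab–C = Fm, Bb–D–F–Ab = Bb7, Ab–C–Eb–G = Abmaj7, F–Ab–C–Eb = Fm7 and Eb–G–Bb = Eb are diatonic. Bb–Db–F–Ab is not: scale degree 5 in Eb major carries Bb (V). In Eb minor the chord on that degree is Bbm7, so here it functions as v7, borrowed from the parallel minor.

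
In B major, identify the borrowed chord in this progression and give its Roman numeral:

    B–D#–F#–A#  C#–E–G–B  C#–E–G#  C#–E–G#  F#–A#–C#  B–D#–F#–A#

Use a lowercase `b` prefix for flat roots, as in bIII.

iiø7

In B major the diatonic chords are B, C#m, D#m, E, F#, G#m, A#dim. B–D#–F#–A# = Bmaj7, C#–E–G# = C#m and F#–A#–C# = F# are all diatonic. But C#–E–G–B is foreign: the diatonic ii on degree 2 is C#m, whereas C#m7b5 comes from B minor. It is labeled iiø7.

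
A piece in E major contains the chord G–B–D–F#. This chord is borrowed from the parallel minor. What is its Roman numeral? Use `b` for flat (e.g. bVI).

bIIImaj7

In E major scale degree 3 is G#; G is its lowered form, from E minor. G–B–D–F# is a major-seventh chord — the form found in E minor, not the diatonic iii (G#m). Borrowed into E major it is written bIIImaj7.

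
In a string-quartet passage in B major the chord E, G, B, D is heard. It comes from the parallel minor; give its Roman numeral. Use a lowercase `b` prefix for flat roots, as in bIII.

iv7

E is scale degree 4 in B major. The diatonic chord on degree 4 would be E (IV), but E–G–B–D is the minor-seventh chord from B minor. As a borrowed chord it is labeled iv7.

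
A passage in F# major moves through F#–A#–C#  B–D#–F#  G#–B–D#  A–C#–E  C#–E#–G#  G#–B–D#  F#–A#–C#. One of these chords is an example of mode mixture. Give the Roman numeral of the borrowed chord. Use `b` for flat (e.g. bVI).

bIII

F# major has the diatonic set F#, G#m, A#m, B, C#, D#m, E#dim. F#–A#–C# = F#, B–D#–F# = B, G#–B–D# = G#m and C#–E#–G# = C# are all diatonic. A–C#–E doesn't fit — on degree 3 F# major would have A#m (iii). A is the degree-3 chord of F# minor, so it is the borrowed bIII.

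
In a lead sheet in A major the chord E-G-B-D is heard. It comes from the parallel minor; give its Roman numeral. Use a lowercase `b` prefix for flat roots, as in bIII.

E is scale degree 5 in A major. The diatonic chord on degree 5 would be E (V), but E–G–B–D is the minor-seventh chord from A minor. As a borrowed chord it is labeled v7.

v7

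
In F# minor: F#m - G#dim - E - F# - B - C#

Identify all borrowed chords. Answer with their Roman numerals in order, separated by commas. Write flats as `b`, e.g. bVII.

I, IV

F# minor has the diatonic set F#m, G#dim, A, Bm, C#, D, E (with V from harmonic minor). F#m, G#dim, E and C# all belong to that set. F# (F#–A#–C#) doesn't fit — on degree 1 F# minor would have F#m (i). F# is the degree-1 chord of F# major, so it is the borrowed I. But B (B–D#–F#) is foreign: the diatonic iv on degree 4 is Bm, whereas B comes from F# major. It is labeled IV.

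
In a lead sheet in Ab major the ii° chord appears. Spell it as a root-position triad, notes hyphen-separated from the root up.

Bb-Db-Fb

ii° is built on scale degree 2, which is Bb in both Ab major and its parallel. Building the diminished chord from the parallel minor on Bb: Bb–Db–Fb.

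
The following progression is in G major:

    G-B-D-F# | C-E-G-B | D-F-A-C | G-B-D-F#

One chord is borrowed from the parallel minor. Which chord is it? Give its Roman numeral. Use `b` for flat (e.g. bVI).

In G major the diatonic chords are G, Am, Bm, C, D, Em, F#dim. Of the given chords, G–B–D–F# = Gmaj7 and C–E–G–B = Cmaj7 are diatonic. D–F–A–C doesn't fit — on degree 5 G major would have D (V). Dm7 is the degree-5 chord of G minor, so it is the borrowed v7.

v7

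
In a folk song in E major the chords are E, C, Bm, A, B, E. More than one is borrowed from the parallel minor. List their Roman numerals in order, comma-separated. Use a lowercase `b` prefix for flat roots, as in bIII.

The diatonic triads in E major are E, F#m, G#m, A, B, C#m, D#dim. Of the given chords, E, A and B are diatonic. C (C–E–G) doesn't fit — on degree 6 E major would have C#m (vi). C is the degree-6 chord of E minor, so it is the borrowed bVI. Bm (B–D–F#) doesn't fit — on degree 5 E major would have B (V). Bm is the degree-5 chord of E minor, so it is the borrowed v.

bVI, v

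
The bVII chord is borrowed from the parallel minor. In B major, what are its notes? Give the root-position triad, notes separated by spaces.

bVII is built on the lowered scale degree 7. In B major degree 7 is A#; lowered it becomes A. In B minor the chord on A is A–C#–E.

A C# E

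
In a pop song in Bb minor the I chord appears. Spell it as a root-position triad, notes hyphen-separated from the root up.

The root, Bb, is scale degree 1 — the same note in Bb minor and Bb major; only the chord quality changes. In Bb major the chord on Bb is Bb–D–F.

Bb-D-F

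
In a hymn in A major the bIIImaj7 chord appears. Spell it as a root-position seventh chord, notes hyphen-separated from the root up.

C-E-G-B

Scale degree 3 in A major is C#. bIIImaj7 uses the lowered form, C, taken from A minor. Building the major-seventh chord from the parallel minor on C: C–E–G–B.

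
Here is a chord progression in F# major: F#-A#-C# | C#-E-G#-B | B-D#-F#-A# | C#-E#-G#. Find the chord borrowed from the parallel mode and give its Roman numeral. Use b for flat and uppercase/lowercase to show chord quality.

F# major has the diatonic set F#, G#m, A#m, B, C#, D#m, E#dim. F#–A#–C# = F#, B–D#–F#–A# = Bmaj7 and C#–E#–G# = C# are all diatonic. C#–E–G#–B doesn't fit — on degree 5 F# major would have C# (V). C#m7 is the degree-5 chord of F# minor, so it is the borrowed v7.

v7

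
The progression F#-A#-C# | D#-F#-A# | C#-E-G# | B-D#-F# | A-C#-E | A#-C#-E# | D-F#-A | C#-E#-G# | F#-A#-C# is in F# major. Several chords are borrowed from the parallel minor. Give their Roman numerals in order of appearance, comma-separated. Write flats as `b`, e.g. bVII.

v, bIII, bVI

F# major has the diatonic set F#, G#m, A#m, B, C#, D#m, E#dim. F#–A#–C# = F#, D#–F#–A# = D#m, B–D#–F# = B, A#–C#–E# = A#m and C#–E#–G# = C# all belong to that set. C#–E–G# is not: scale degree 5 in F# major carries C# (V). In F# minor the chord on that degree is C#m, so here it functions as v, borrowed from the parallel minor. A–C#–E doesn't fit — on degree 3 F# major would have A#m (iii). A is the degree-3 chord of F# minor, so it is the borrowed bIII. D–F#–A is not: scale degree 6 in F# major carries D#m (vi). In F# minor the chord on that degree is D, so here it functions as bVI, borrowed from the parallel minor.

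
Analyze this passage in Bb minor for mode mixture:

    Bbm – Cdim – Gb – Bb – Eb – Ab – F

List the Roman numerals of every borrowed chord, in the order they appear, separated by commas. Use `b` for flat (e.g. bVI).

I, IV

In Bb minor (with V from harmonic minor) the diatonic chords are Bbm, Cdim, Db, Ebm, F, Gb, Ab. Bbm, Cdim, Gb, Ab and F are all diatonic. But Bb (Bb–D–F) is foreign: the diatonic i on degree 1 is Bbm, whereas Bb comes from Bb major. It is labeled I. Eb (Eb–G–Bb) doesn't fit — on degree 4 Bb minor would have Ebm (iv). Eb is the degree-4 chord of Bb major, so it is the borrowed IV.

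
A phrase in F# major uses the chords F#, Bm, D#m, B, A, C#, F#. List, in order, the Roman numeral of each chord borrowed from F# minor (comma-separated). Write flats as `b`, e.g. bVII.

The diatonic triads in F# major are F#, G#m, A#m, B, C#, D#m, E#dim. Of the given chords, F#, D#m, B and C# are diatonic. But Bm (B–D–F#) is foreign: the diatonic IV on degree 4 is B, whereas Bm comes from F# minor. It is labeled iv. A (A–C#–E) is not: scale degree 3 in F# major carries A#m (iii). In F# minor the chord on that degree is A, so here it functions as bIII, borrowed from the parallel minor.

iv, bIII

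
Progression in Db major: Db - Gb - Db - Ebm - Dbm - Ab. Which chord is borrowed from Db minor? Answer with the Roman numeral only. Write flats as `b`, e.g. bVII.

i

The diatonic triads in Db major are Db, Ebm, Fm, Gb, Ab, Bbm, Cdim. Db, Gb, Ebm and Ab are all diatonic. Dbm (Db–Fb–Ab) doesn't fit — on degree 1 Db major would have Db (I). Dbm is the degree-1 chord of Db minor, so it is the borrowed i.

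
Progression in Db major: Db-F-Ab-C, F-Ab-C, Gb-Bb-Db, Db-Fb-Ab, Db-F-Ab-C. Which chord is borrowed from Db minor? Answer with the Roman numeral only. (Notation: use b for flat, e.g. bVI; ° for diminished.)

i

Db major has the diatonic set Db, Ebm, Fm, Gb, Ab, Bbm, Cdim. Db–F–Ab–C = Dbmaj7, F–Ab–C = Fm and Gb–Bb–Db = Gb are all diatonic. Db–Fb–Ab is not: scale degree 1 in Db major carries Db (I). In Db minor the chord on that degree is Dbm, so here it functions as i, borrowed from the parallel minor.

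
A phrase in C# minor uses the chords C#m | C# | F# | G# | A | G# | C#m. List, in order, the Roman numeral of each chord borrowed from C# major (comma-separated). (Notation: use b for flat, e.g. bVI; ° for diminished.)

C# minor has the diatonic set C#m, D#dim, E, F#m, G#, A, B (with V from harmonic minor). Of the given chords, C#m, G# and A are diatonic. C# (C#–E#–G#) is not: scale degree 1 in C# minor carries C#m (i). In C# major the chord on that degree is C#, so here it functions as I, borrowed from the parallel major. F# (F#–A#–C#) is not: scale degree 4 in C# minor carries F#m (iv). In C# major the chord on that degree is F#, so here it functions as IV, borrowed from the parallel major.

I, IV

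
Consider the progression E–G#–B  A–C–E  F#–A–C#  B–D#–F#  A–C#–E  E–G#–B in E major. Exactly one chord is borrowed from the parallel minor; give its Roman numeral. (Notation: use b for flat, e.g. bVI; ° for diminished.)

E major has the diatonic set E, F#m, G#m, A, B, C#m, D#dim. E–G#–B = E, F#–A–C# = F#m, B–D#–F# = B and A–C#–E = A all belong to that set. A–C–E is not: scale degree 4 in E major carries A (IV). In E minor the chord on that degree is Am, so here it functions as iv, borrowed from the parallel minor.

iv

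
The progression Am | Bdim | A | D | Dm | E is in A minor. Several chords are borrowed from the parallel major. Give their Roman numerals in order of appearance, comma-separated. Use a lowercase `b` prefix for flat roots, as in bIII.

In A minor (with V from harmonic minor) the diatonic chords are Am, Bdim, C, Dm, E, F, G. Of the given chords, Am, Bdim, Dm and E are diatonic. A (A–C#–E) is not: scale degree 1 in A minor carries Am (i). In A major the chord on that degree is A, so here it functions as I, borrowed from the parallel major. D (D–F#–A) is not: scale degree 4 in A minor carries Dm (iv). In A major the chord on that degree is D, so here it functions as IV, borrowed from the parallel major.

I, IV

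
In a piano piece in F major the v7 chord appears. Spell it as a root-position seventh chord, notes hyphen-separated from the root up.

C-Eb-G-Bb

The root, C, is scale degree 5 — the same note in F major and F minor; only the chord quality changes. Building the minor-seventh chord from the parallel minor on C: C–Eb–G–Bb.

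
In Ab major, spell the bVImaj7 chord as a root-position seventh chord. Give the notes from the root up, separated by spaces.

Fb Ab Cb Eb

The root of bVImaj7 is the lowered 6th degree: F becomes Fb. In Ab minor the chord on Fb is Fb–Ab–Cb–Eb.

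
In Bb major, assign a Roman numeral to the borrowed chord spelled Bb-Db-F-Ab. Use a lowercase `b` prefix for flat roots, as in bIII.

i7

The root Bb is the diatonic 1st degree of Bb major; the borrowing shows in the chord quality. Bb–Db–F–Ab is a minor-seventh chord — the form found in Bb minor, not the diatonic I (Bb). Borrowed into Bb major it is written i7.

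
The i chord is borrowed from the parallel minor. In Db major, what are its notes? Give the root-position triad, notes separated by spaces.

The root, Db, is scale degree 1 — the same note in Db major and Db minor; only the chord quality changes. Building the minor chord from the parallel minor on Db: Db–Fb–Ab.

Db Fb Ab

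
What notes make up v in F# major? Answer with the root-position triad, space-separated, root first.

v is built on scale degree 5, which is C# in both F# major and its parallel. Building the minor chord from the parallel minor on C#: C#–E–G#.

C# E G#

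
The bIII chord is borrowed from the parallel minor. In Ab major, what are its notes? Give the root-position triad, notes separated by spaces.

Cb Eb Gb

bIII is built on the lowered scale degree 3. In Ab major degree 3 is C; lowered it becomes Cb. Building the major chord from the parallel minor on Cb: Cb–Eb–Gb.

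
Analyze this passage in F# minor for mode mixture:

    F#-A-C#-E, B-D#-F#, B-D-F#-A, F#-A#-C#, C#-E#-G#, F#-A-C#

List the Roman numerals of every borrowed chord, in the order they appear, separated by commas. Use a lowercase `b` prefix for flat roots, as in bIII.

IV, I

The diatonic triads in F# minor (with V from harmonic minor) are F#m, G#dim, A, Bm, C#, D, E. Of the given chords, F#–A–C#–E = F#m7, B–D–F#–A = Bm7, C#–E#–G# = C# and F#–A–C# = F#m are diatonic. B–D#–F# doesn't fit — on degree 4 F# minor would have Bm (iv). B is the degree-4 chord of F# major, so it is the borrowed IV. F#–A#–C# doesn't fit — on degree 1 F# minor would have F#m (i). F# is the degree-1 chord of F# major, so it is the borrowed I.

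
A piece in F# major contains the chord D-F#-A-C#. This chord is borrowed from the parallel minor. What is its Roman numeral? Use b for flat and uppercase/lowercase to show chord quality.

bVImaj7

D is the lowered form of scale degree 6 in F# major (the diatonic degree 6 is D#). The diatonic chord on degree 6 would be D#m (vi), but D–F#–A–C# is the major-seventh chord from F# minor. As a borrowed chord it is labeled bVImaj7.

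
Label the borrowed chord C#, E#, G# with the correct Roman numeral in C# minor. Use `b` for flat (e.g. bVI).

I

The root C# is the diatonic 1st degree of C# minor; the borrowing shows in the chord quality. C#–E#–G# is a major chord — the form found in C# major, not the diatonic i (C#m). Borrowed into C# minor it is written I.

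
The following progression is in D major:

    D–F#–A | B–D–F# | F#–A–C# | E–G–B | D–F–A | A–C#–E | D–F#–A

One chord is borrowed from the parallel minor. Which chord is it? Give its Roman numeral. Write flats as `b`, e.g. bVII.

In D major the diatonic chords are D, Em, F#m, G, A, Bm, C#dim. D–F#–A = D, B–D–F# = Bm, F#–A–C# = F#m, E–G–B = Em and A–C#–E = A are all diatonic. But D–F–A is foreign: the diatonic I on degree 1 is D, whereas Dm comes from D minor. It is labeled i.

i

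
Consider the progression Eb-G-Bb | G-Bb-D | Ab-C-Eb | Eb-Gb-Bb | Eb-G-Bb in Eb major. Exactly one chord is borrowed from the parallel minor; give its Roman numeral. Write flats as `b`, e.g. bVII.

In Eb major the diatonic chords are Eb, Fm, Gm, Ab, Bb, Cm, Ddim. Eb–G–Bb = Eb, G–Bb–D = Gm and Ab–C–Eb = Ab are all diatonic. Eb–Gb–Bb is not: scale degree 1 in Eb major carries Eb (I). In Eb minor the chord on that degree is Ebm, so here it functions as i, borrowed from the parallel minor.

i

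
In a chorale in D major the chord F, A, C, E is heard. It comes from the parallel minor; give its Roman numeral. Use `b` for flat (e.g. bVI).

bIIImaj7

F is the lowered form of scale degree 3 in D major (the diatonic degree 3 is F#). Diatonically D major has F#m (iii) on that degree; F–A–C–E is instead the major-seventh chord native to D minor, so it takes the label bIIImaj7.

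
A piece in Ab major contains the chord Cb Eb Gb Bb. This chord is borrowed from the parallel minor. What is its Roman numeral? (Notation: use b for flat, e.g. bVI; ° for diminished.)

Cb is the lowered form of scale degree 3 in Ab major (the diatonic degree 3 is C). The diatonic chord on degree 3 would be Cm (iii), but Cb–Eb–Gb–Bb is the major-seventh chord from Ab minor. As a borrowed chord it is labeled bIIImaj7.

bIIImaj7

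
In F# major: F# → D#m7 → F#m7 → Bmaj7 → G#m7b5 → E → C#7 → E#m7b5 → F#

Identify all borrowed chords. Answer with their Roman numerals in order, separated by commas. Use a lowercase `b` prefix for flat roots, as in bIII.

i7, iiø7, bVII

F# major has the diatonic set F#, G#m, A#m, B, C#, D#m, E#dim. Of the given chords, F#, D#m7, Bmaj7, C#7 and E#m7b5 are diatonic. F#m7 (F#–A–C#–E) is not: scale degree 1 in F# major carries F# (I). In F# minor the chord on that degree is F#m7, so here it functions as i7, borrowed from the parallel minor. G#m7b5 (G#–B–D–F#) doesn't fit — on degree 2 F# major would have G#m (ii). G#m7b5 is the degree-2 chord of F# minor, so it is the borrowed iiø7. E (E–G#–B) is not: scale degree 7 in F# major carries E#dim (vii°). In F# minor the chord on that degree is E, so here it functions as bVII, borrowed from the parallel minor.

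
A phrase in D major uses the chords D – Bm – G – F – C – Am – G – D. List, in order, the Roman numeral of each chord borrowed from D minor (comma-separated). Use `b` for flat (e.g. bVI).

bIII, bVII, v

The diatonic triads in D major are D, Em, F#m, G, A, Bm, C#dim. D, Bm and G are all diatonic. F (F–A–C) doesn't fit — on degree 3 D major would have F#m (iii). F is the degree-3 chord of D minor, so it is the borrowed bIII. C (C–E–G) is not: scale degree 7 in D major carries C#dim (vii°). In D minor the chord on that degree is C, so here it functions as bVII, borrowed from the parallel minor. Am (A–C–E) is not: scale degree 5 in D major carries A (V). In D minor the chord on that degree is Am, so here it functions as v, borrowed from the parallel minor.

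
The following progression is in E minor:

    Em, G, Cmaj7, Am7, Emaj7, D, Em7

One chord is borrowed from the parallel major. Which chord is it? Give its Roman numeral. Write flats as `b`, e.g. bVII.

In E minor (with V from harmonic minor) the diatonic chords are Em, F#dim, G, Am, B, C, D. Em, G, Cmaj7, Am7, D and Em7 are all diatonic. Emaj7 (E–G#–B–D#) doesn't fit — on degree 1 E minor would have Em (i). Emaj7 is the degree-1 chord of E major, so it is the borrowed Imaj7.

Imaj7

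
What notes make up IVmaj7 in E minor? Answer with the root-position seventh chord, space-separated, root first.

A C# E G#

IVmaj7 is built on scale degree 4, which is A in both E minor and its parallel. Building the major-seventh chord from the parallel major on A: A–C#–E–G#.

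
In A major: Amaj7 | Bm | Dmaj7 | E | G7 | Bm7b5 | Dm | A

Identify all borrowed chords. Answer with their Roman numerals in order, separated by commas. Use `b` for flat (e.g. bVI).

bVII7, iiø7, iv

The diatonic triads in A major are A, Bm, C#m, D, E, F#m, G#dim. Amaj7, Bm, Dmaj7, E and A all belong to that set. G7 (G–B–D–F) is not: scale degree 7 in A major carries G#dim (vii°). In A minor the chord on that degree is G7, so here it functions as bVII7, borrowed from the parallel minor. But Bm7b5 (B–D–F–A) is foreign: the diatonic ii on degree 2 is Bm, whereas Bm7b5 comes from A minor. It is labeled iiø7. Dm (D–F–A) is not: scale degree 4 in A major carries D (IV). In A minor the chord on that degree is Dm, so here it functions as iv, borrowed from the parallel minor.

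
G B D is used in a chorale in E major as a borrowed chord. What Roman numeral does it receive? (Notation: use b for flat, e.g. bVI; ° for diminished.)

bIII

In E major scale degree 3 is G#; G is its lowered form, from E minor. The diatonic chord on degree 3 would be G#m (iii), but G–B–D is the major chord from E minor. As a borrowed chord it is labeled bIII.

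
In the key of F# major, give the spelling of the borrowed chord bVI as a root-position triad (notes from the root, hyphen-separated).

The root of bVI is the lowered 6th degree: D# becomes D. In F# minor the chord on D is D–F#–A.

D-F#-A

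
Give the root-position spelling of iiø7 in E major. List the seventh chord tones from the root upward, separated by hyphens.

The root, F#, is scale degree 2 — the same note in E major and E minor; only the chord quality changes. Stacking thirds in E minor on F# gives F#–A–C–E.

F#-A-C-E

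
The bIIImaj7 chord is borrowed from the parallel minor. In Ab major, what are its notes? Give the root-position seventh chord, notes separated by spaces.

Cb Eb Gb Bb

Scale degree 3 in Ab major is C. bIIImaj7 uses the lowered form, Cb, taken from Ab minor. Building the major-seventh chord from the parallel minor on Cb: Cb–Eb–Gb–Bb.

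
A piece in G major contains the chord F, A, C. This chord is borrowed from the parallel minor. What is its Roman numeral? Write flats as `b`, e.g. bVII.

bVII

In G major scale degree 7 is F#; F is its lowered form, from G minor. F–A–C is a major chord — the form found in G minor, not the diatonic vii° (F#dim). Borrowed into G major it is written bVII.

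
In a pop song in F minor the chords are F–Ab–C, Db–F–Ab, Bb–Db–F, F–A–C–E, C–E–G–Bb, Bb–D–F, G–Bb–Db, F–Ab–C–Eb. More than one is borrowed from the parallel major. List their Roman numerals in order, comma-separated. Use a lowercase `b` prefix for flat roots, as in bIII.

Imaj7, IV

The diatonic triads in F minor (with V from harmonic minor) are Fm, Gdim, Ab, Bbm, C, Db, Eb. F–Ab–C = Fm, Db–F–Ab = Db, Bb–Db–F = Bbm, C–E–G–Bb = C7, G–Bb–Db = Gdim and F–Ab–C–Eb = Fm7 are all diatonic. F–A–C–E is not: scale degree 1 in F minor carries Fm (i). In F major the chord on that degree is Fmaj7, so here it functions as Imaj7, borrowed from the parallel major. Bb–D–F is not: scale degree 4 in F minor carries Bbm (iv). In F major the chord on that degree is Bb, so here it functions as IV, borrowed from the parallel major.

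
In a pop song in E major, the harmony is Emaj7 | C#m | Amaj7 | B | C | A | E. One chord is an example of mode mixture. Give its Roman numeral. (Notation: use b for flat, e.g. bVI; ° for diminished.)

bVI

In E major the diatonic chords are E, F#m, G#m, A, B, C#m, D#dim. Of the given chords, Emaj7, C#m, Amaj7, B, A and E are diatonic. C (C–E–G) doesn't fit — on degree 6 E major would have C#m (vi). C is the degree-6 chord of E minor, so it is the borrowed bVI.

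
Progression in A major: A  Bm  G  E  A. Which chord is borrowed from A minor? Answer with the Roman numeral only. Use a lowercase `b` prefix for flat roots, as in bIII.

bVII

In A major the diatonic chords are A, Bm, C#m, D, E, F#m, G#dim. A, Bm and E all belong to that set. But G (G–B–D) is foreign: the diatonic vii° on degree 7 is G#dim, whereas G comes from A minor. It is labeled bVII.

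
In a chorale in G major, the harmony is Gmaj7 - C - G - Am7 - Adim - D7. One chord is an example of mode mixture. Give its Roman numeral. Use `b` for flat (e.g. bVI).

ii°

G major has the diatonic set G, Am, Bm, C, D, Em, F#dim. Of the given chords, Gmaj7, C, G, Am7 and D7 are diatonic. But Adim (A–C–Eb) is foreign: the diatonic ii on degree 2 is Am, whereas Adim comes from G minor. It is labeled ii°.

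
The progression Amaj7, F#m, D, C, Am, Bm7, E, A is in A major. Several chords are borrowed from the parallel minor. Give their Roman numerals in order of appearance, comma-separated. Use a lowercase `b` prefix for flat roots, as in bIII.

The diatonic triads in A major are A, Bm, C#m, D, E, F#m, G#dim. Amaj7, F#m, D, Bm7, E and A all belong to that set. C (C–E–G) is not: scale degree 3 in A major carries C#m (iii). In A minor the chord on that degree is C, so here it functions as bIII, borrowed from the parallel minor. Am (A–C–E) is not: scale degree 1 in A major carries A (I). In A minor the chord on that degree is Am, so here it functions as i, borrowed from the parallel minor.

bIII, i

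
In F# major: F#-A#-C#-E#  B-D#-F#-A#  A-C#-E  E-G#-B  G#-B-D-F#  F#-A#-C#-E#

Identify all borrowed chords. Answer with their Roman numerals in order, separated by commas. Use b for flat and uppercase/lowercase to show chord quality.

bIII, bVII, iiø7

In F# major the diatonic chords are F#, G#m, A#m, B, C#, D#m, E#dim. Of the given chords, F#–A#–C#–E# = F#maj7 and B–D#–F#–A# = Bmaj7 are diatonic. A–C#–E is not: scale degree 3 in F# major carries A#m (iii). In F# minor the chord on that degree is A, so here it functions as bIII, borrowed from the parallel minor. But E–G#–B is foreign: the diatonic vii° on degree 7 is E#dim, whereas E comes from F# minor. It is labeled bVII. G#–B–D–F# doesn't fit — on degree 2 F# major would have G#m (ii). G#m7b5 is the degree-2 chord of F# minor, so it is the borrowed iiø7.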